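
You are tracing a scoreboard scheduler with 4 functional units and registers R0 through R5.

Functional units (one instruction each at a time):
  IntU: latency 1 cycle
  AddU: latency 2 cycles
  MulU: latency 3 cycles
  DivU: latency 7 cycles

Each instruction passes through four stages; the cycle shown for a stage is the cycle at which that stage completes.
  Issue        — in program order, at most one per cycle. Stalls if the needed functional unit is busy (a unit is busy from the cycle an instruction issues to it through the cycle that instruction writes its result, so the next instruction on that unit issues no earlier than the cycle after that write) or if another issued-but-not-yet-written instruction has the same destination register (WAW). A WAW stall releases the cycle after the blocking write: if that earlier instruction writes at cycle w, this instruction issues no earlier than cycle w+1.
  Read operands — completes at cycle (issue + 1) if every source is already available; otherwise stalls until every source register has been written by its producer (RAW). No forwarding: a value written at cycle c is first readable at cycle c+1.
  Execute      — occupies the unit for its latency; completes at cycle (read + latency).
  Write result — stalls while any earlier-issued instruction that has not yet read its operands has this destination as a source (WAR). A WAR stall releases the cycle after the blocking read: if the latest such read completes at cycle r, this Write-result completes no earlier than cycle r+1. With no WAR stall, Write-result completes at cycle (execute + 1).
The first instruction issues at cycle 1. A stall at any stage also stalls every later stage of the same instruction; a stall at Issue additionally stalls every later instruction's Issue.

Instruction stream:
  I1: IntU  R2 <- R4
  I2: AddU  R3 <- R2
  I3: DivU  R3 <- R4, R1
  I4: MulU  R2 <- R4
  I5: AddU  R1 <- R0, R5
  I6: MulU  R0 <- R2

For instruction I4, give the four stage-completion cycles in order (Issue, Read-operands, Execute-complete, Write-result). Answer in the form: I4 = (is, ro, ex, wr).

c1: issue I1 (IntU)
c2: I1 read-ops | issue I2 (AddU)
c3: I1 finished on IntU
c4: I1→R2
c5: I2 read-ops
c7: I2 finished on AddU
c8: I2→R3
c9: issue I3 (DivU)
c10: I3 read-ops | issue I4 (MulU)
c11: I4 read-ops | issue I5 (AddU)
c12: I5 read-ops
c14: I4 finished on MulU | I5 finished on AddU
c15: I4→R2 | I5→R1
c16: issue I6 (MulU)
c17: I3 finished on DivU | I6 read-ops
c18: I3→R3
c20: I6 finished on MulU
c21: I6→R0

I4 = (10, 11, 14, 15)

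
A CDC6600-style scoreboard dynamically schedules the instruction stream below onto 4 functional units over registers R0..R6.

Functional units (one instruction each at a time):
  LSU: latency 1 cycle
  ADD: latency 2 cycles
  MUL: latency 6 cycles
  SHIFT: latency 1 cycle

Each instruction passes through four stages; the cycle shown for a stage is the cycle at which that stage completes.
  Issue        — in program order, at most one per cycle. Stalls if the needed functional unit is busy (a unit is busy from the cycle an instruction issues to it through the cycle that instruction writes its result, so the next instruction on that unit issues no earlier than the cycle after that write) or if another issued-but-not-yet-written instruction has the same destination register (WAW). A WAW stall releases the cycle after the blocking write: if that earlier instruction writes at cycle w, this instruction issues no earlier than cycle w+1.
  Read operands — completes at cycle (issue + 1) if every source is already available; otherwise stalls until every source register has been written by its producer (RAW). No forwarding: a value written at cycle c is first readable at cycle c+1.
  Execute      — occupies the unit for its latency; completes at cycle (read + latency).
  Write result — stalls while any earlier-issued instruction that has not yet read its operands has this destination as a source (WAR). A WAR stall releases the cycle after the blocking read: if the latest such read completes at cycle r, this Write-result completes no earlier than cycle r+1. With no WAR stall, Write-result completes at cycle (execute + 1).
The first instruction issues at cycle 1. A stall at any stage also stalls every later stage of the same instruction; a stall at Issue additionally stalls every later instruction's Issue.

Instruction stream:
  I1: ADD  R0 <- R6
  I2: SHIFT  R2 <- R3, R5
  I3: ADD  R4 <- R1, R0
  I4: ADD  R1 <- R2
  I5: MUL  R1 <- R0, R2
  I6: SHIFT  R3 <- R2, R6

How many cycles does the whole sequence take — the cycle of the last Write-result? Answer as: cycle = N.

cycle = 24

c1: I1→ADD
c2: I1 RO, I2→SHIFT
c3: I2 RO
c4: I1 EX, I2 EX
c5: I1 WR R0, I2 WR R2
c6: I3→ADD
c7: I3 RO
c9: I3 EX
c10: I3 WR R4
c11: I4→ADD
c12: I4 RO
c14: I4 EX
c15: I4 WR R1
c16: I5→MUL
c17: I5 RO, I6→SHIFT
c18: I6 RO
c19: I6 EX
c20: I6 WR R3
c23: I5 EX
c24: I5 WR R1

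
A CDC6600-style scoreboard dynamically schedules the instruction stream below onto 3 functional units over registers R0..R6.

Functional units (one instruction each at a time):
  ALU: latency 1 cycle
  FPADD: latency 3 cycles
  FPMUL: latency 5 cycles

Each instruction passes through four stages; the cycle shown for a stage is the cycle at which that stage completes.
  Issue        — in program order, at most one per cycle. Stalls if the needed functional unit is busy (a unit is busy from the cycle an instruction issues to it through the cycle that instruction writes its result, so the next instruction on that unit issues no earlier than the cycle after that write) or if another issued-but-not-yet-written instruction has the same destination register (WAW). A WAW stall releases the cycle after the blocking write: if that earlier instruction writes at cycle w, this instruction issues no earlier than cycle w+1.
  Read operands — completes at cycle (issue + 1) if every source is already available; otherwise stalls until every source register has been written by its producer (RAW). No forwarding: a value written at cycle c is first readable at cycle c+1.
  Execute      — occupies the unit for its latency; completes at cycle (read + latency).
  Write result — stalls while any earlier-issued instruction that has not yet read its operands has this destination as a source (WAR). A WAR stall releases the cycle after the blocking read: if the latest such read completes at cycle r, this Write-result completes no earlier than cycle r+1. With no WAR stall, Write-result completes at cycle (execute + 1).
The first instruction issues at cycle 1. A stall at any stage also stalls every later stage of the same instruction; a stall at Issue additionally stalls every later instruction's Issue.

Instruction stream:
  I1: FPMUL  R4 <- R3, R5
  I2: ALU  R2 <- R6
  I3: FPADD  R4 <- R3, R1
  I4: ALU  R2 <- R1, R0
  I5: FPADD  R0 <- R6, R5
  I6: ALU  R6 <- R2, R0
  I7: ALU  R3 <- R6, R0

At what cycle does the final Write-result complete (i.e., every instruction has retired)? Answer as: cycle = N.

  I1 | 1 | 2 | 7 | 8
  I2 | 2 | 3 | 4 | 5
  I3 | 9 | 10 | 13 | 14   WAW R4: wait I1 write@8
  I4 | 10 | 11 | 12 | 13
  I5 | 15 | 16 | 19 | 20   struct: FPADD busy until I3 writes@14
  I6 | 16 | 21 | 22 | 23   RAW R0: wait I5 write@20
  I7 | 24 | 25 | 26 | 27   struct: ALU busy until I6 writes@23

cycle = 27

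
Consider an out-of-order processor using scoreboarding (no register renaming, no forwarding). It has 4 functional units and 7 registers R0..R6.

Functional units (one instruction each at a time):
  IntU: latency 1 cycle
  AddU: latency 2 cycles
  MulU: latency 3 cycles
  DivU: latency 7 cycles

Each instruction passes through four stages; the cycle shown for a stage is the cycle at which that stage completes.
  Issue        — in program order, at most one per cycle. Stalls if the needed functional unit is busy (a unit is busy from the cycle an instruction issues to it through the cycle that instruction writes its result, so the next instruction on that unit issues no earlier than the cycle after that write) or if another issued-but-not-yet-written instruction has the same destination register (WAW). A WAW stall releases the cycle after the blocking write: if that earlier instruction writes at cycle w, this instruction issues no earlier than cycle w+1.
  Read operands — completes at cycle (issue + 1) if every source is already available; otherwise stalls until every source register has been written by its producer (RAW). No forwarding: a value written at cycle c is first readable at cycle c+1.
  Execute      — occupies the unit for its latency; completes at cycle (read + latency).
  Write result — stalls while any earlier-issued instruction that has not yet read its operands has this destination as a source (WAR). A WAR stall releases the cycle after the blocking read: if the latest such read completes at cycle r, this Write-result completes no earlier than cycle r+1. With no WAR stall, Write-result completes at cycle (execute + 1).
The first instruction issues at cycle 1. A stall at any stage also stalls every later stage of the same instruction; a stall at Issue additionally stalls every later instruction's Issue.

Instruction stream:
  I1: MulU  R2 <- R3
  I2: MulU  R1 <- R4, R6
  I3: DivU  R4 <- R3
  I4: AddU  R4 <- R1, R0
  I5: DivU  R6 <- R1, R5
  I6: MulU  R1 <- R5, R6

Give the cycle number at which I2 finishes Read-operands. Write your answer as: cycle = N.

1) issue 1, read 2, done 5, write 6
2) issue 7, read 8, done 11, write 12  <struct: MulU busy until I1 writes@6>
3) issue 8, read 9, done 16, write 17
4) issue 18, read 19, done 21, write 22  <WAW R4: wait I3 write@17>
5) issue 19, read 20, done 27, write 28
6) issue 20, read 29, done 32, write 33  <RAW R6: wait I5 write@28>

cycle = 8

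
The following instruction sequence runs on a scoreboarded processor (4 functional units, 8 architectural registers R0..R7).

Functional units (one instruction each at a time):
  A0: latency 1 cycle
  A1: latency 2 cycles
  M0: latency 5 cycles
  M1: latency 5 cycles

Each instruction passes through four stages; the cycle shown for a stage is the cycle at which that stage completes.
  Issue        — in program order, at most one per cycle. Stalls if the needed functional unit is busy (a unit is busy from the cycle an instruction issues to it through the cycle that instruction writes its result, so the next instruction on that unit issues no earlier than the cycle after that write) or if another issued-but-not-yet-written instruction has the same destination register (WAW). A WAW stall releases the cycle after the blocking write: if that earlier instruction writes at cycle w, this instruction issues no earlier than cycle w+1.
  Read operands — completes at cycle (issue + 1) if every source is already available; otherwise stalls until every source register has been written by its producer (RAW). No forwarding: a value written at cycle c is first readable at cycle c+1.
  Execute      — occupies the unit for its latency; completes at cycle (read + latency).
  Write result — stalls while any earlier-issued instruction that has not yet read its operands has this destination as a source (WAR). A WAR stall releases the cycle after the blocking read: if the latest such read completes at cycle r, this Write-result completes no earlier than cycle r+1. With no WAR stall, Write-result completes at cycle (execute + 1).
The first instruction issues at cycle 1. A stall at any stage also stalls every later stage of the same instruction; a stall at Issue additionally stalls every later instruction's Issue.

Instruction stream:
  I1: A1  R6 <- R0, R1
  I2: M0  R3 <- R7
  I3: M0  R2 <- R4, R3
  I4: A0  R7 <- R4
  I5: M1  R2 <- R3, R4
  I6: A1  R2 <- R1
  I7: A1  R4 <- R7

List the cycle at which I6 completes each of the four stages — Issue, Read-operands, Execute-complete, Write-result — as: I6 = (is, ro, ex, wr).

I6 = (26, 27, 29, 30)

1) issue 1, read 2, done 4, write 5
2) issue 2, read 3, done 8, write 9
3) issue 10, read 11, done 16, write 17  <struct: M0 busy until I2 writes@9>
4) issue 11, read 12, done 13, write 14
5) issue 18, read 19, done 24, write 25  <WAW R2: wait I3 write@17>
6) issue 26, read 27, done 29, write 30  <WAW R2: wait I5 write@25>
7) issue 31, read 32, done 34, write 35  <struct: A1 busy until I6 writes@30>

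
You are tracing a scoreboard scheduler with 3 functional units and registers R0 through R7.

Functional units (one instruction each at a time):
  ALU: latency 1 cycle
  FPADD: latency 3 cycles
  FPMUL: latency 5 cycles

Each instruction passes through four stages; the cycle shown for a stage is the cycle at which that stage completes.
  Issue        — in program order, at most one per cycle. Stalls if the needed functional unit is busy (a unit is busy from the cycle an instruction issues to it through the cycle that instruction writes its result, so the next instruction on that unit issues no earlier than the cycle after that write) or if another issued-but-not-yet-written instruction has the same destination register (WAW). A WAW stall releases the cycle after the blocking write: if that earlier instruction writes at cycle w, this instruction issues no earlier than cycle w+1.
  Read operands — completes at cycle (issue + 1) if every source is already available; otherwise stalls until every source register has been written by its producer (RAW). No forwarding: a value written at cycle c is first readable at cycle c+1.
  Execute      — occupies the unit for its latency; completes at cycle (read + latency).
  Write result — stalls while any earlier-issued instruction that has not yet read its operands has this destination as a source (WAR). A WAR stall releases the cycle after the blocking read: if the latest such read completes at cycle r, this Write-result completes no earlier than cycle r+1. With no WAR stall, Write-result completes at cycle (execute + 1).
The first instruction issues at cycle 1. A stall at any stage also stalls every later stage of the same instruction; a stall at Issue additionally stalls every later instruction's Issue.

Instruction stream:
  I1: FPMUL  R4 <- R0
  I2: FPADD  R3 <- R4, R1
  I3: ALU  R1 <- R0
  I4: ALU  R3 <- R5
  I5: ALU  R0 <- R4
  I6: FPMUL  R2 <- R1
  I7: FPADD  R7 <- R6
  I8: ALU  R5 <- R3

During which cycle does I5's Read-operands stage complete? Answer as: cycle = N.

cycle = 19

I1: IS=1 RO=2 EX=7 WR=8
I2: IS=2 RO=9 EX=12 WR=13  [RAW R4: wait I1 write@8]
I3: IS=3 RO=4 EX=5 WR=10  [WAR R1: wait I2 read@9]
I4: IS=14 RO=15 EX=16 WR=17  [WAW R3: wait I2 write@13]
I5: IS=18 RO=19 EX=20 WR=21  [struct: ALU busy until I4 writes@17]
I6: IS=19 RO=20 EX=25 WR=26
I7: IS=20 RO=21 EX=24 WR=25
I8: IS=22 RO=23 EX=24 WR=25  [struct: ALU busy until I5 writes@21]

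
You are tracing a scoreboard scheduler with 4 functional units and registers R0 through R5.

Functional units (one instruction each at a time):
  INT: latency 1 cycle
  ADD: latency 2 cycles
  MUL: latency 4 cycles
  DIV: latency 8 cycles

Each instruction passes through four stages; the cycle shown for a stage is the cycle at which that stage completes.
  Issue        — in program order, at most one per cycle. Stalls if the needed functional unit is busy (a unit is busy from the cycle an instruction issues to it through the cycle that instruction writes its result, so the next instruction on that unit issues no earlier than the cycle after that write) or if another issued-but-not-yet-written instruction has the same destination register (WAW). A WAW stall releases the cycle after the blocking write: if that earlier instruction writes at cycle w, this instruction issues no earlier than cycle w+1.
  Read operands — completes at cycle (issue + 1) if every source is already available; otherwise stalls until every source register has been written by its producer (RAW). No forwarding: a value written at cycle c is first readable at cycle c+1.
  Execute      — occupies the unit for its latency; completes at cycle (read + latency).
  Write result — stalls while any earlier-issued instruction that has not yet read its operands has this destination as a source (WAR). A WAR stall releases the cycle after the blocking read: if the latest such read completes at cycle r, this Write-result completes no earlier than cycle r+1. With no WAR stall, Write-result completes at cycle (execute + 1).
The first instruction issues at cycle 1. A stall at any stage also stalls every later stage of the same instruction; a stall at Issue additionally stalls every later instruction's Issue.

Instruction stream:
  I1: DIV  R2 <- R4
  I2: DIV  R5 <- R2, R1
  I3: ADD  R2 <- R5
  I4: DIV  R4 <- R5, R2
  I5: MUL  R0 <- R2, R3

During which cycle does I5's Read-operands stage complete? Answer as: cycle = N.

I1: IS=1 RO=2 EX=10 WR=11
I2: IS=12 RO=13 EX=21 WR=22  [struct: DIV busy until I1 writes@11]
I3: IS=13 RO=23 EX=25 WR=26  [RAW R5: wait I2 write@22]
I4: IS=23 RO=27 EX=35 WR=36  [struct: DIV busy until I2 writes@22; RAW R2: wait I3 write@26]
I5: IS=24 RO=27 EX=31 WR=32  [RAW R2: wait I3 write@26]

cycle = 27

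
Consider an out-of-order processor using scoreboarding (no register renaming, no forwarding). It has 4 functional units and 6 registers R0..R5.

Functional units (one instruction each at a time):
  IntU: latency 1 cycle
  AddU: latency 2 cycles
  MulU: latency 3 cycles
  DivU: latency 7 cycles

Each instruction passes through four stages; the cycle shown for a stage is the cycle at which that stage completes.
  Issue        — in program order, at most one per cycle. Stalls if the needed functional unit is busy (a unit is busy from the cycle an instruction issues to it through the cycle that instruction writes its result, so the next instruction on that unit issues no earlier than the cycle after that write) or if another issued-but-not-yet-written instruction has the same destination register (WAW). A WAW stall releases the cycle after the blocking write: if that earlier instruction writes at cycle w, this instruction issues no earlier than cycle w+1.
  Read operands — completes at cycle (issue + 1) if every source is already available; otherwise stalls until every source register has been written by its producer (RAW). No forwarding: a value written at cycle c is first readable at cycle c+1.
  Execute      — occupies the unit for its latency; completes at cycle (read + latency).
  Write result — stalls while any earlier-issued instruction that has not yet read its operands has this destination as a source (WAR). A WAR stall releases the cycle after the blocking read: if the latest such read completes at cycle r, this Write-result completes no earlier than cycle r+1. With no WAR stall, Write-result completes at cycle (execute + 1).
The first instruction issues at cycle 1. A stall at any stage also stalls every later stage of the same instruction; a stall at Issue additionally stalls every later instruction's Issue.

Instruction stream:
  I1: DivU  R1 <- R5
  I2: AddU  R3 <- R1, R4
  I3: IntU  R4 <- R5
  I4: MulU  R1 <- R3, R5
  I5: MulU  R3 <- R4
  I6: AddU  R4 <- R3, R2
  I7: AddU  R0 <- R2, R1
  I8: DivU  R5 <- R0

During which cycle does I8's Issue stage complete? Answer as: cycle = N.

cycle = 31

t=1  I1 issues→DivU
t=2  I1 reads · I2 issues→AddU
t=3  I3 issues→IntU
t=4  I3 reads
t=5  I3 exec-done
t=9  I1 exec-done
t=10  I1 writes R1
t=11  I2 reads · I4 issues→MulU
t=12  I3 writes R4
t=13  I2 exec-done
t=14  I2 writes R3
t=15  I4 reads
t=18  I4 exec-done
t=19  I4 writes R1
t=20  I5 issues→MulU
t=21  I5 reads · I6 issues→AddU
t=24  I5 exec-done
t=25  I5 writes R3
t=26  I6 reads
t=28  I6 exec-done
t=29  I6 writes R4
t=30  I7 issues→AddU
t=31  I7 reads · I8 issues→DivU
t=33  I7 exec-done
t=34  I7 writes R0
t=35  I8 reads
t=42  I8 exec-done
t=43  I8 writes R5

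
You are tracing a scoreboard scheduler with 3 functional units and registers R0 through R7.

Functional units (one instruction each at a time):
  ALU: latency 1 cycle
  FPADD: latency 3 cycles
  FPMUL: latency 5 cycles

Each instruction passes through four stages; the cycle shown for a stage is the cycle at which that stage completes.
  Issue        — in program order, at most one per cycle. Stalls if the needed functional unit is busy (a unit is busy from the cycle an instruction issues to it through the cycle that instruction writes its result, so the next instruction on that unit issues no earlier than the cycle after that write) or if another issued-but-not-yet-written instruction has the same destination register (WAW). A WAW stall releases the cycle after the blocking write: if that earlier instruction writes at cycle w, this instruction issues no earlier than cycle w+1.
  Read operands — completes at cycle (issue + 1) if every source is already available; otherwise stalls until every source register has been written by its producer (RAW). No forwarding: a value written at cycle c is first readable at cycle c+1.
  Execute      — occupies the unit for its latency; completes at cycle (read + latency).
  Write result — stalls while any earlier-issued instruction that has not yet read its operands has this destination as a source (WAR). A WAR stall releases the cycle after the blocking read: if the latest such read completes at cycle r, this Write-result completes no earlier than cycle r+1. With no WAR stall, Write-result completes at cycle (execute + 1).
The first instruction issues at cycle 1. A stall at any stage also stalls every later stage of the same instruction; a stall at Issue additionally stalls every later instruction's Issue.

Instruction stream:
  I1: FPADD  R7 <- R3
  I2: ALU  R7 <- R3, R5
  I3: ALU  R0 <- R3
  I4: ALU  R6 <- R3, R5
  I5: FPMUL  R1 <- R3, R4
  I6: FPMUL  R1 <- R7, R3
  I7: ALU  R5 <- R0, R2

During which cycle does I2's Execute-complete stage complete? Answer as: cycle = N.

cycle = 9

cycle 1: issue I1 (FPADD)
cycle 2: I1 read-ops
cycle 5: I1 finished on FPADD
cycle 6: I1→R7
cycle 7: issue I2 (ALU)
cycle 8: I2 read-ops
cycle 9: I2 finished on ALU
cycle 10: I2→R7
cycle 11: issue I3 (ALU)
cycle 12: I3 read-ops
cycle 13: I3 finished on ALU
cycle 14: I3→R0
cycle 15: issue I4 (ALU)
cycle 16: I4 read-ops · issue I5 (FPMUL)
cycle 17: I4 finished on ALU · I5 read-ops
cycle 18: I4→R6
cycle 22: I5 finished on FPMUL
cycle 23: I5→R1
cycle 24: issue I6 (FPMUL)
cycle 25: I6 read-ops · issue I7 (ALU)
cycle 26: I7 read-ops
cycle 27: I7 finished on ALU
cycle 28: I7→R5
cycle 30: I6 finished on FPMUL
cycle 31: I6→R1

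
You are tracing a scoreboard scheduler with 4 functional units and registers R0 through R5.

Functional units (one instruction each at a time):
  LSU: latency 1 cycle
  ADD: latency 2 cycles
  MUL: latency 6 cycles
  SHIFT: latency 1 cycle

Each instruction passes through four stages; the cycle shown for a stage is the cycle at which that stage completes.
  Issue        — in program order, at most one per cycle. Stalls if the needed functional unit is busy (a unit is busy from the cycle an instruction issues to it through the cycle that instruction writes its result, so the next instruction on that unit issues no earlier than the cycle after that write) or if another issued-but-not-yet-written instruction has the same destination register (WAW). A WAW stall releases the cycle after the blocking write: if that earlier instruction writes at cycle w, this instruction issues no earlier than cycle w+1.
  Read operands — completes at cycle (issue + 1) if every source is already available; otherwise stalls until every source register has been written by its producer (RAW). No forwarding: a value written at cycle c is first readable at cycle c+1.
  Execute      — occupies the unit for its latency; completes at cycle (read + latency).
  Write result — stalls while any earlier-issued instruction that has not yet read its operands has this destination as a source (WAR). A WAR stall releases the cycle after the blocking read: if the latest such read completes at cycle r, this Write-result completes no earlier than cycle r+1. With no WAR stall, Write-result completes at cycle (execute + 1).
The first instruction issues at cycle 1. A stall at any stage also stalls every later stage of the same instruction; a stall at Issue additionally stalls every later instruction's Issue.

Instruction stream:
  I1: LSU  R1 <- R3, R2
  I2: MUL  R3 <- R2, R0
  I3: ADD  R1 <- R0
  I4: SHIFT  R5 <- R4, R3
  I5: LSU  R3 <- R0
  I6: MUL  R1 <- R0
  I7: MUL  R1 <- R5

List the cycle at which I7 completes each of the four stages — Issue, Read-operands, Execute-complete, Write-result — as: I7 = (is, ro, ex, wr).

I7 = (21, 22, 28, 29)

c1: I1 dispatched to LSU
c2: I1 operands ready, I2 dispatched to MUL
c3: I1 complete, I2 operands ready
c4: R1←I1
c5: I3 dispatched to ADD
c6: I3 operands ready, I4 dispatched to SHIFT
c8: I3 complete
c9: I2 complete, R1←I3
c10: R3←I2
c11: I4 operands ready, I5 dispatched to LSU
c12: I4 complete, I5 operands ready, I6 dispatched to MUL
c13: R5←I4, I5 complete, I6 operands ready
c14: R3←I5
c19: I6 complete
c20: R1←I6
c21: I7 dispatched to MUL
c22: I7 operands ready
c28: I7 complete
c29: R1←I7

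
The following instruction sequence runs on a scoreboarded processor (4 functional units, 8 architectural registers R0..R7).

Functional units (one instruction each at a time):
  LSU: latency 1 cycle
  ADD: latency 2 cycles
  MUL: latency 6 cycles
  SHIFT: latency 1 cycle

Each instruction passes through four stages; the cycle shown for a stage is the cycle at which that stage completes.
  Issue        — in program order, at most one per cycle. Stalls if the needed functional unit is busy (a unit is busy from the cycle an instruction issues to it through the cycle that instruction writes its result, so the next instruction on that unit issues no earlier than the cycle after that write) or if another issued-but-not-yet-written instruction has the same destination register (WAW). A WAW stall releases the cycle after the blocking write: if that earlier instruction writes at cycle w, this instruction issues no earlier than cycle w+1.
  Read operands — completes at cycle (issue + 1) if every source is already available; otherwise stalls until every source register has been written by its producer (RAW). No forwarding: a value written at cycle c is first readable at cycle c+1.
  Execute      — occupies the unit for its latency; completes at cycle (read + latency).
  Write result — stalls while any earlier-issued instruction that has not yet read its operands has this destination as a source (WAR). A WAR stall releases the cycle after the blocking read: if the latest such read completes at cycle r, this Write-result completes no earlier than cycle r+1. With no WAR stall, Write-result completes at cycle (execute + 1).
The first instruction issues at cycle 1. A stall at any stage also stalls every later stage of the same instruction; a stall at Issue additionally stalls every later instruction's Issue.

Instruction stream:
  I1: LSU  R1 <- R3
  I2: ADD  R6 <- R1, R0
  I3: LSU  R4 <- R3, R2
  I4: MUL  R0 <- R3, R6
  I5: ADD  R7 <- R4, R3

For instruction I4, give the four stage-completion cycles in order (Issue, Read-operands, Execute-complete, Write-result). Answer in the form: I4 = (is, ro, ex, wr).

I4 = (6, 9, 15, 16)

[1] I1 issues→LSU
[2] I1 reads · I2 issues→ADD
[3] I1 exec-done
[4] I1 writes R1
[5] I2 reads · I3 issues→LSU
[6] I3 reads · I4 issues→MUL
[7] I2 exec-done · I3 exec-done
[8] I2 writes R6 · I3 writes R4
[9] I4 reads · I5 issues→ADD
[10] I5 reads
[12] I5 exec-done
[13] I5 writes R7
[15] I4 exec-done
[16] I4 writes R0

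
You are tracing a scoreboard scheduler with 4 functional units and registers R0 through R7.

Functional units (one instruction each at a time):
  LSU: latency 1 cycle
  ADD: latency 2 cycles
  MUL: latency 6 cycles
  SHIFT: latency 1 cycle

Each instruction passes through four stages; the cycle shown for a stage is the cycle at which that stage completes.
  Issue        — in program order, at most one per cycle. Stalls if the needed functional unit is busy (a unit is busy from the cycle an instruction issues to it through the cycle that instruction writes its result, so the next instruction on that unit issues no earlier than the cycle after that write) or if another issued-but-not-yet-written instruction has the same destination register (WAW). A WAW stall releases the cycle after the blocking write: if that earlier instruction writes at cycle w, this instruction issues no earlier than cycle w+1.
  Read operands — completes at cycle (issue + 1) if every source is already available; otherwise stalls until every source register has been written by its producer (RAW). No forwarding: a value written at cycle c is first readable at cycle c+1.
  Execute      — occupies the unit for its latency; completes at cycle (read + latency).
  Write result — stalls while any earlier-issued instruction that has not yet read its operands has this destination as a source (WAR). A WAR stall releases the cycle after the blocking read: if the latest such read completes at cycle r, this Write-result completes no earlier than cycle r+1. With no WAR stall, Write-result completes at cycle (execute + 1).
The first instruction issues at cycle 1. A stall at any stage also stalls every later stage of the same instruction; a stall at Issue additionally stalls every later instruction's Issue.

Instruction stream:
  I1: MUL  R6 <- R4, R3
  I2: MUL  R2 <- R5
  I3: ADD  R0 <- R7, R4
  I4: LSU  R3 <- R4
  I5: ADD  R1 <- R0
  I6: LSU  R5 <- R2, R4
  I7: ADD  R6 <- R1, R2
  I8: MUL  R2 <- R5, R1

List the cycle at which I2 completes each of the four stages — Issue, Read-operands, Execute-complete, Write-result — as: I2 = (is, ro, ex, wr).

[1] I1 issues→MUL
[2] I1 reads
[8] I1 exec-done
[9] I1 writes R6
[10] I2 issues→MUL
[11] I2 reads | I3 issues→ADD
[12] I3 reads | I4 issues→LSU
[13] I4 reads
[14] I3 exec-done | I4 exec-done
[15] I3 writes R0 | I4 writes R3
[16] I5 issues→ADD
[17] I2 exec-done | I5 reads | I6 issues→LSU
[18] I2 writes R2
[19] I5 exec-done | I6 reads
[20] I5 writes R1 | I6 exec-done
[21] I6 writes R5 | I7 issues→ADD
[22] I7 reads | I8 issues→MUL
[23] I8 reads
[24] I7 exec-done
[25] I7 writes R6
[29] I8 exec-done
[30] I8 writes R2

I2 = (10, 11, 17, 18)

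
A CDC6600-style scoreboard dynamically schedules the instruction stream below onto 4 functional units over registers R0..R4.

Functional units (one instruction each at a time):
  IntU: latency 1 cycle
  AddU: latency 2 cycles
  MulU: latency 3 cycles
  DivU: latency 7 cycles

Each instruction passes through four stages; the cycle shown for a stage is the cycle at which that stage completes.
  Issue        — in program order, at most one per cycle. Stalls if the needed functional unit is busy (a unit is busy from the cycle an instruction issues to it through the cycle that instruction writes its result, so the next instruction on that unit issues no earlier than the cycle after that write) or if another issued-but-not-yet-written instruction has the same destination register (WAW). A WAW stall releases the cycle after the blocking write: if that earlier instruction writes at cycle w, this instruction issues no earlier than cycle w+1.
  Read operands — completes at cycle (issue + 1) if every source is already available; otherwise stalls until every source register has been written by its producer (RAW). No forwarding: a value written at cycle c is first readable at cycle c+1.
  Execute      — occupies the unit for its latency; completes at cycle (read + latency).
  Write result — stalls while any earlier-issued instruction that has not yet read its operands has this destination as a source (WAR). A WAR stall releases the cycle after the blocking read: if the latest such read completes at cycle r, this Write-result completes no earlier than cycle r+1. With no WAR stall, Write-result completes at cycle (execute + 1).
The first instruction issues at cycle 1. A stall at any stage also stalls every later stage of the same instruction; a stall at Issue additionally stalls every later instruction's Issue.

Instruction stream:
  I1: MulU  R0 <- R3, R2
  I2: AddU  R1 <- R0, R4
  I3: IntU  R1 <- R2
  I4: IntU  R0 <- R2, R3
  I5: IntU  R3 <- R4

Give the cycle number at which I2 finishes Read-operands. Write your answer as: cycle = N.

cycle = 7

I1  is:1  ro:2  ex:5  wr:6
I2  is:2  ro:7  ex:9  wr:10  — RAW R0: wait I1 write@6
I3  is:11  ro:12  ex:13  wr:14  — WAW R1: wait I2 write@10
I4  is:15  ro:16  ex:17  wr:18  — struct: IntU busy until I3 writes@14
I5  is:19  ro:20  ex:21  wr:22  — struct: IntU busy until I4 writes@18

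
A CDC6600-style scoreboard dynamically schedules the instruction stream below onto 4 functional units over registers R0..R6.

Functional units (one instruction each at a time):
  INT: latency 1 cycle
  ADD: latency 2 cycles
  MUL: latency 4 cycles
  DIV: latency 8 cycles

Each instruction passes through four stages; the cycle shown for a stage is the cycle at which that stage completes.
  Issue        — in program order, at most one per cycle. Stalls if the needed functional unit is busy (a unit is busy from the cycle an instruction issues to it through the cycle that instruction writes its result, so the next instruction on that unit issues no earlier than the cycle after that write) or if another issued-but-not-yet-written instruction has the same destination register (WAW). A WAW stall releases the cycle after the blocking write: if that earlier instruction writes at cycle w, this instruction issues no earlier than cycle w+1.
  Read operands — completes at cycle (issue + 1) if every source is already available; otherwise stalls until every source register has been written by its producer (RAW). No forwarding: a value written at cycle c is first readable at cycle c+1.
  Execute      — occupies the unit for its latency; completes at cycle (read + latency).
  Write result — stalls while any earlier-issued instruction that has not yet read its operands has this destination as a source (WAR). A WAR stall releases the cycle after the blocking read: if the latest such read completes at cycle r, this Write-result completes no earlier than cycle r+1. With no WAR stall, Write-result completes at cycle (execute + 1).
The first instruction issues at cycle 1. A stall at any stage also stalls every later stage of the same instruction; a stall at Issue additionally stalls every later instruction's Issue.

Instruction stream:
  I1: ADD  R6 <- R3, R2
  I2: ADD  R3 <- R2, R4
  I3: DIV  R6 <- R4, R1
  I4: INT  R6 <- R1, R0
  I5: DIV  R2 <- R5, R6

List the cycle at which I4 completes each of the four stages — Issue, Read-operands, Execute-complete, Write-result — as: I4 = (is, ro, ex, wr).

c1: I1 dispatched to ADD
c2: I1 operands ready
c4: I1 complete
c5: R6←I1
c6: I2 dispatched to ADD
c7: I2 operands ready, I3 dispatched to DIV
c8: I3 operands ready
c9: I2 complete
c10: R3←I2
c16: I3 complete
c17: R6←I3
c18: I4 dispatched to INT
c19: I4 operands ready, I5 dispatched to DIV
c20: I4 complete
c21: R6←I4
c22: I5 operands ready
c30: I5 complete
c31: R2←I5

I4 = (18, 19, 20, 21)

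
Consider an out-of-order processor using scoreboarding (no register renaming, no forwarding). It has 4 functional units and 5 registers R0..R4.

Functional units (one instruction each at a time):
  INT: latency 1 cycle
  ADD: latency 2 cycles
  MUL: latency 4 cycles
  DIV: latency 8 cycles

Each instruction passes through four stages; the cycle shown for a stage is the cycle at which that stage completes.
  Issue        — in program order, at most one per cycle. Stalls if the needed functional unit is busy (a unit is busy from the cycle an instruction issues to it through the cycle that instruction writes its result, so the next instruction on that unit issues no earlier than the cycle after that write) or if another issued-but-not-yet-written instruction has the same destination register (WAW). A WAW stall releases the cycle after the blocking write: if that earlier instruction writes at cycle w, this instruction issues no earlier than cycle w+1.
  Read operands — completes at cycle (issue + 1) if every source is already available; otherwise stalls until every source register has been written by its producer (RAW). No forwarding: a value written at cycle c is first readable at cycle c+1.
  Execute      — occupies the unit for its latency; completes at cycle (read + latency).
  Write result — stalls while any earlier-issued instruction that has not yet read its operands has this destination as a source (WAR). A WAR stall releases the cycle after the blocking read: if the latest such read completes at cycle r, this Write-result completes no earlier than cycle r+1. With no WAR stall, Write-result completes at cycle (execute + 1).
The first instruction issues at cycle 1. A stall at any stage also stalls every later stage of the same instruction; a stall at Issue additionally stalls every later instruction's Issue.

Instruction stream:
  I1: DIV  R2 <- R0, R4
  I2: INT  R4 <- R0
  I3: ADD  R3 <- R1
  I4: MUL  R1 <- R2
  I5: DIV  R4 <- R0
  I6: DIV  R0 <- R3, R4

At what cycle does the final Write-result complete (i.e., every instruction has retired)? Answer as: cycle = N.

[1] I1 dispatched to DIV
[2] I1 operands ready, I2 dispatched to INT
[3] I2 operands ready, I3 dispatched to ADD
[4] I2 complete, I3 operands ready, I4 dispatched to MUL
[5] R4←I2
[6] I3 complete
[7] R3←I3
[10] I1 complete
[11] R2←I1
[12] I4 operands ready, I5 dispatched to DIV
[13] I5 operands ready
[16] I4 complete
[17] R1←I4
[21] I5 complete
[22] R4←I5
[23] I6 dispatched to DIV
[24] I6 operands ready
[32] I6 complete
[33] R0←I6

cycle = 33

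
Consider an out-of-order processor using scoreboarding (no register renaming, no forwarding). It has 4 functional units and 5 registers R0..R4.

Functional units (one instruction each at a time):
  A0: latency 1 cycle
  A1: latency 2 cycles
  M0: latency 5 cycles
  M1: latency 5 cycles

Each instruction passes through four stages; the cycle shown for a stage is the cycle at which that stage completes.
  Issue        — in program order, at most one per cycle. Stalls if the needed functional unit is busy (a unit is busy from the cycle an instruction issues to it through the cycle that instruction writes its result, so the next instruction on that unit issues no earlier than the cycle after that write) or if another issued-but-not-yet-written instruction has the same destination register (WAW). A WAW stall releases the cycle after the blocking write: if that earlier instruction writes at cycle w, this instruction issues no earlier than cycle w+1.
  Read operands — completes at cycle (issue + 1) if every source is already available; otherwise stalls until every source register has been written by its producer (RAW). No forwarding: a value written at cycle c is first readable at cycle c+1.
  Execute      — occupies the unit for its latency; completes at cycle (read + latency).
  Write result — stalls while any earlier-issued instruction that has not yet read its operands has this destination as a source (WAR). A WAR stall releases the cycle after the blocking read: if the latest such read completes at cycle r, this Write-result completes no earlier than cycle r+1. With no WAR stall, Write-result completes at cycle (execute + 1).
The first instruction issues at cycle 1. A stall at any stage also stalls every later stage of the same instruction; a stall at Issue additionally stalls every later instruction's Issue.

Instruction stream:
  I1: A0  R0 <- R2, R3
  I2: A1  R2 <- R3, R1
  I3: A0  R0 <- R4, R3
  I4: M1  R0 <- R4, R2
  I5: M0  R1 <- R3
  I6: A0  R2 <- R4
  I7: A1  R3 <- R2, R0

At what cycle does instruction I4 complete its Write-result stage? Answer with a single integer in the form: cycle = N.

cycle = 16

1) issue 1, read 2, done 3, write 4
2) issue 2, read 3, done 5, write 6
3) issue 5, read 6, done 7, write 8  <struct: A0 busy until I1 writes@4>
4) issue 9, read 10, done 15, write 16  <WAW R0: wait I3 write@8>
5) issue 10, read 11, done 16, write 17
6) issue 11, read 12, done 13, write 14
7) issue 12, read 17, done 19, write 20  <RAW R0: wait I4 write@16>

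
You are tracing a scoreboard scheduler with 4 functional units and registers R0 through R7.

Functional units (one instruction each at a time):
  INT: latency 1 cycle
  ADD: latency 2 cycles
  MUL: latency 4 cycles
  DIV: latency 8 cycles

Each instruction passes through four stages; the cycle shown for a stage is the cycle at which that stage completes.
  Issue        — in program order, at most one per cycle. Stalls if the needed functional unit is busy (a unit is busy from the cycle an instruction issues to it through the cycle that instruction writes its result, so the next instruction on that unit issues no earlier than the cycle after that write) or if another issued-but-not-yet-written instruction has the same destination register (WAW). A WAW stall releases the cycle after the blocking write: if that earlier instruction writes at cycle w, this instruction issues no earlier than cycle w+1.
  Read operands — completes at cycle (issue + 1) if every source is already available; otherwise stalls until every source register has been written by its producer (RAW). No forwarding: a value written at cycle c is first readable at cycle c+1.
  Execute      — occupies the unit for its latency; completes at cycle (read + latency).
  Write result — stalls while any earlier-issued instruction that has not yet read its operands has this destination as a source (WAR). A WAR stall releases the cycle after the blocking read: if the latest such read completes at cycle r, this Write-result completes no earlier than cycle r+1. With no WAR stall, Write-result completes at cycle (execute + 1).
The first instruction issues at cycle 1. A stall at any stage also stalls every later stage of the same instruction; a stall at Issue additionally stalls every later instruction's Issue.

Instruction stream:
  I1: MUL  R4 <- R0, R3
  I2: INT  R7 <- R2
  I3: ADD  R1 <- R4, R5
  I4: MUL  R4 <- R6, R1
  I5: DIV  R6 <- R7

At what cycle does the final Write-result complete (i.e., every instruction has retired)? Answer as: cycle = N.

c1: I1→MUL
c2: I1 RO · I2→INT
c3: I2 RO · I3→ADD
c4: I2 EX
c5: I2 WR R7
c6: I1 EX
c7: I1 WR R4
c8: I3 RO · I4→MUL
c9: I5→DIV
c10: I3 EX · I5 RO
c11: I3 WR R1
c12: I4 RO
c16: I4 EX
c17: I4 WR R4
c18: I5 EX
c19: I5 WR R6

cycle = 19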